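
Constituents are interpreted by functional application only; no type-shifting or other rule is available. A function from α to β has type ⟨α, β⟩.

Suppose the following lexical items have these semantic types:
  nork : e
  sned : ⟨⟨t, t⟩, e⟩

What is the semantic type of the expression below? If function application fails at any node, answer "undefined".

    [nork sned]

undefined

At [nork sned]: neither e nor ⟨⟨t, t⟩, e⟩ can take the other as argument; the node is ill-typed.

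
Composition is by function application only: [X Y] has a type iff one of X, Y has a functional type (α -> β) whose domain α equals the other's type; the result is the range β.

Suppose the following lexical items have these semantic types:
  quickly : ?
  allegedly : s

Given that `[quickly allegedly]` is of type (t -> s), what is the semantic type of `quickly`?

[quickly allegedly] is required to be (t -> s). allegedly : s cannot yield (t -> s) as functor, so quickly : (s -> (t -> s)).

(s -> (t -> s))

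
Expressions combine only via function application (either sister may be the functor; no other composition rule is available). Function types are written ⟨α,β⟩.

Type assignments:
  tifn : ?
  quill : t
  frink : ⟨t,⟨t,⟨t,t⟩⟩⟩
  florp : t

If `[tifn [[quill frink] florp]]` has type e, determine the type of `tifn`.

For [tifn [[quill frink] florp]] to have type e with [[quill frink] florp] of type ⟨t,t⟩, tifn must be the function: tifn : ⟨⟨t,t⟩,e⟩.

⟨⟨t,t⟩,e⟩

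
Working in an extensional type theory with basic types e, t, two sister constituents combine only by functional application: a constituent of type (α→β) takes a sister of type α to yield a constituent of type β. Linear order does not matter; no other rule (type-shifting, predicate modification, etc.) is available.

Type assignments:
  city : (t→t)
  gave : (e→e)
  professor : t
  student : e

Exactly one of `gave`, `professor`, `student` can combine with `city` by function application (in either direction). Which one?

professor

gave : (e→e) — neither side's domain matches the other.
professor — combines: city : (t→t) takes professor : t as argument, giving t.
student : e — neither side's domain matches the other.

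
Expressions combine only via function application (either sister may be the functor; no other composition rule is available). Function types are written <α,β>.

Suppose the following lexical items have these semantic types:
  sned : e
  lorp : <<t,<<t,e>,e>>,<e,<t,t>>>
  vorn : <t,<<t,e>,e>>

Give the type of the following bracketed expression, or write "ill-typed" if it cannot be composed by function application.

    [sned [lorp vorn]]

<t,t>

[lorp vorn]: <<t,<<t,e>,e>>,<e,<t,t>>> applied to <t,<<t,e>,e>> yields <e,<t,t>>.
[sned [lorp vorn]]: <e,<t,t>> applied to e yields <t,t>.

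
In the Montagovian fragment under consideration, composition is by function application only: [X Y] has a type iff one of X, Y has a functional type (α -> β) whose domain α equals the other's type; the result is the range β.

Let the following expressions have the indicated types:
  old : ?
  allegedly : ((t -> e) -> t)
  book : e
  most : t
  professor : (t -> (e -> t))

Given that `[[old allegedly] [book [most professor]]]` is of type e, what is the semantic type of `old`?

(((t -> e) -> t) -> (t -> e))

At [[old allegedly] [book [most professor]]] (required: e): [book [most professor]] is t, which is not a function with range e; hence [old allegedly] is the functor — type (t -> e).
At [old allegedly] (required: (t -> e)): allegedly is ((t -> e) -> t), which is not a function with range (t -> e); hence old is the functor — type (((t -> e) -> t) -> (t -> e)).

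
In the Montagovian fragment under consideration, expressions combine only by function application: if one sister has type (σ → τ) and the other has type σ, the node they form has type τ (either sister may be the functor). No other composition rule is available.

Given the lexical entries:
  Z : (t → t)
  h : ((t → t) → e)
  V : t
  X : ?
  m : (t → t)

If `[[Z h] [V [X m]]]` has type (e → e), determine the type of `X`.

For [[Z h] [V [X m]]] to have type (e → e) with [Z h] of type e, [V [X m]] must be the function: [V [X m]] : (e → (e → e)).
For [V [X m]] to have type (e → (e → e)) with V of type t, [X m] must be the function: [X m] : (t → (e → (e → e))).
For [X m] to have type (t → (e → (e → e))) with m of type (t → t), X must be the function: X : ((t → t) → (t → (e → (e → e)))).

((t → t) → (t → (e → (e → e))))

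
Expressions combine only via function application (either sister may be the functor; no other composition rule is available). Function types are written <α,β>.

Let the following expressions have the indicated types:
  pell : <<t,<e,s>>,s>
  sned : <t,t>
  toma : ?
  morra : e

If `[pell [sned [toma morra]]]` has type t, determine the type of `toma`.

[pell [sned [toma morra]]] is required to be t. pell : <<t,<e,s>>,s> cannot yield t as functor, so [sned [toma morra]] : <<<t,<e,s>>,s>,t>.
[sned [toma morra]] is required to be <<<t,<e,s>>,s>,t>. sned : <t,t> cannot yield <<<t,<e,s>>,s>,t> as functor, so [toma morra] : <<t,t>,<<<t,<e,s>>,s>,t>>.
[toma morra] is required to be <<t,t>,<<<t,<e,s>>,s>,t>>. morra : e cannot yield <<t,t>,<<<t,<e,s>>,s>,t>> as functor, so toma : <e,<<t,t>,<<<t,<e,s>>,s>,t>>>.

<e,<<t,t>,<<<t,<e,s>>,s>,t>>>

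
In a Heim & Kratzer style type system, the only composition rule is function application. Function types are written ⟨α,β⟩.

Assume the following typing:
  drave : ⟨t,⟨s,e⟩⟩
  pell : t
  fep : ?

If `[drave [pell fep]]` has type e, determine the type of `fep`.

⟨t,⟨⟨t,⟨s,e⟩⟩,e⟩⟩

[drave [pell fep]] is required to be e. drave : ⟨t,⟨s,e⟩⟩ cannot yield e as functor, so [pell fep] : ⟨⟨t,⟨s,e⟩⟩,e⟩.
[pell fep] is required to be ⟨⟨t,⟨s,e⟩⟩,e⟩. pell : t cannot yield ⟨⟨t,⟨s,e⟩⟩,e⟩ as functor, so fep : ⟨t,⟨⟨t,⟨s,e⟩⟩,e⟩⟩.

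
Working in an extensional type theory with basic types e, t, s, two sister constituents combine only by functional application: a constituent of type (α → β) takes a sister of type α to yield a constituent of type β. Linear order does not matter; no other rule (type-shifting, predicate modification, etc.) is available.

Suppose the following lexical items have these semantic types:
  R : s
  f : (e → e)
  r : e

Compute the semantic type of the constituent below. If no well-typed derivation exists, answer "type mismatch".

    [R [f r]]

type mismatch

At [f r], f : (e → e) takes r : e, giving e.
[R [f r]]: s with e — neither is a function whose domain matches the other; composition fails here.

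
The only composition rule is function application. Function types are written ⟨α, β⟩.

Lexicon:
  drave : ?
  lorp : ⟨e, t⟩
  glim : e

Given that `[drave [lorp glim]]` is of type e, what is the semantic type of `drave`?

⟨t, e⟩

At [drave [lorp glim]] (required: e): [lorp glim] is t, which is not a function with range e; hence drave is the functor — type ⟨t, e⟩.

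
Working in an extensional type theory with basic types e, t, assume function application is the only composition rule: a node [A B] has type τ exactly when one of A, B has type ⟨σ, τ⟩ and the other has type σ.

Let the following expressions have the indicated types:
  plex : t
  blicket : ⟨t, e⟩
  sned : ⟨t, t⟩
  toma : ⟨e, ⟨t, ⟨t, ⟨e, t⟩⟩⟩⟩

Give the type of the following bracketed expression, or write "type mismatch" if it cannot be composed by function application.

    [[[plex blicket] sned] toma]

At [plex blicket], blicket : ⟨t, e⟩ takes plex : t, giving e.
[[plex blicket] sned]: e with ⟨t, t⟩ — neither is a function whose domain matches the other; composition fails here.

type mismatch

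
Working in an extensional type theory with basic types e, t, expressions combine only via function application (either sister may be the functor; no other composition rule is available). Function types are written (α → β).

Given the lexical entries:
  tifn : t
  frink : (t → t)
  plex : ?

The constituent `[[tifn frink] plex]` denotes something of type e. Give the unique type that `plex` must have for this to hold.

At [[tifn frink] plex] (required: e): [tifn frink] is t, which is not a function with range e; hence plex is the functor — type (t → e).

(t → e)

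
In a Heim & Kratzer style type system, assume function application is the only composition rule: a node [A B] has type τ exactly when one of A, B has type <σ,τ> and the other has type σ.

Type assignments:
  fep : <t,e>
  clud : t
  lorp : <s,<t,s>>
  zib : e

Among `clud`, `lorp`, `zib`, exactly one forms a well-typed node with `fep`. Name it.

clud

clud — combines: fep : <t,e> takes clud : t as argument, giving e.
lorp : <s,<t,s>> — does not combine with fep.
zib : e — does not combine with fep.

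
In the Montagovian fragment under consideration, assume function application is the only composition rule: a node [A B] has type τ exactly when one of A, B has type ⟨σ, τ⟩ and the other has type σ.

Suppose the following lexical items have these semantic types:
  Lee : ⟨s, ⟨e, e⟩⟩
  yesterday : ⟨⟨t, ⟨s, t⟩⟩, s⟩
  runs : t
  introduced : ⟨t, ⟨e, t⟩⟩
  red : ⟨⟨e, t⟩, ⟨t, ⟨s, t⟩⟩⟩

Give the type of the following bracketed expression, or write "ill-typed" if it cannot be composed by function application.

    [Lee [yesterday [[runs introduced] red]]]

⟨e, e⟩

[runs introduced]: functor introduced : ⟨t, ⟨e, t⟩⟩, argument runs : t; result ⟨e, t⟩.
[[runs introduced] red]: functor red : ⟨⟨e, t⟩, ⟨t, ⟨s, t⟩⟩⟩, argument [runs introduced] : ⟨e, t⟩; result ⟨t, ⟨s, t⟩⟩.
[yesterday [[runs introduced] red]]: functor yesterday : ⟨⟨t, ⟨s, t⟩⟩, s⟩, argument [[runs introduced] red] : ⟨t, ⟨s, t⟩⟩; result s.
[Lee [yesterday [[runs introduced] red]]]: functor Lee : ⟨s, ⟨e, e⟩⟩, argument [yesterday [[runs introduced] red]] : s; result ⟨e, e⟩.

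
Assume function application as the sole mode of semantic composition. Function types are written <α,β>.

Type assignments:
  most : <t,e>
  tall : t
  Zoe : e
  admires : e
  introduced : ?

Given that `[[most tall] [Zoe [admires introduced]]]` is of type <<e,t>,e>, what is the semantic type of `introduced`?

<e,<e,<e,<<e,t>,e>>>>

[[most tall] [Zoe [admires introduced]]] must have type <<e,t>,e>. The sister [most tall] has type e; that is not a function onto <<e,t>,e>, so [Zoe [admires introduced]] must be the functor, of type <e,<<e,t>,e>>.
[Zoe [admires introduced]] must have type <e,<<e,t>,e>>. The sister Zoe has type e; that is not a function onto <e,<<e,t>,e>>, so [admires introduced] must be the functor, of type <e,<e,<<e,t>,e>>>.
[admires introduced] must have type <e,<e,<<e,t>,e>>>. The sister admires has type e; that is not a function onto <e,<e,<<e,t>,e>>>, so introduced must be the functor, of type <e,<e,<e,<<e,t>,e>>>>.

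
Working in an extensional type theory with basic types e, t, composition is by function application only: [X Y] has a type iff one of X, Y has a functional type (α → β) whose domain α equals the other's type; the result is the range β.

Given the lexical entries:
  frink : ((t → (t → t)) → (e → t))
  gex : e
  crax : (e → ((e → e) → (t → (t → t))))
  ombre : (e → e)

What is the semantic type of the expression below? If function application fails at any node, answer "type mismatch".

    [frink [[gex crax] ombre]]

[gex crax] — crax of type (e → ((e → e) → (t → (t → t)))) combines with gex of type e: type ((e → e) → (t → (t → t))).
[[gex crax] ombre] — [gex crax] of type ((e → e) → (t → (t → t))) combines with ombre of type (e → e): type (t → (t → t)).
[frink [[gex crax] ombre]] — frink of type ((t → (t → t)) → (e → t)) combines with [[gex crax] ombre] of type (t → (t → t)): type (e → t).

(e → t)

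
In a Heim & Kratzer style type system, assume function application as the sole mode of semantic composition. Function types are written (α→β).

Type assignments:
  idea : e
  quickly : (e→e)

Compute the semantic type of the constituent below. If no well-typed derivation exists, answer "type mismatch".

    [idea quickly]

e

[idea quickly]: quickly is (e→e), idea is e; result e.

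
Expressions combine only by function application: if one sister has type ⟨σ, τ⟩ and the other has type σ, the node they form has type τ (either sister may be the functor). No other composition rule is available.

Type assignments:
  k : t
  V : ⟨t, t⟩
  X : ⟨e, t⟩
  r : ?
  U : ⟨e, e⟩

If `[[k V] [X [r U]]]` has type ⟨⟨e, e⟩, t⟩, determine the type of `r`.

⟨⟨e, e⟩, ⟨⟨e, t⟩, ⟨t, ⟨⟨e, e⟩, t⟩⟩⟩⟩

[[k V] [X [r U]]] must have type ⟨⟨e, e⟩, t⟩. The sister [k V] has type t; that is not a function onto ⟨⟨e, e⟩, t⟩, so [X [r U]] must be the functor, of type ⟨t, ⟨⟨e, e⟩, t⟩⟩.
[X [r U]] must have type ⟨t, ⟨⟨e, e⟩, t⟩⟩. The sister X has type ⟨e, t⟩; that is not a function onto ⟨t, ⟨⟨e, e⟩, t⟩⟩, so [r U] must be the functor, of type ⟨⟨e, t⟩, ⟨t, ⟨⟨e, e⟩, t⟩⟩⟩.
[r U] must have type ⟨⟨e, t⟩, ⟨t, ⟨⟨e, e⟩, t⟩⟩⟩. The sister U has type ⟨e, e⟩; that is not a function onto ⟨⟨e, t⟩, ⟨t, ⟨⟨e, e⟩, t⟩⟩⟩, so r must be the functor, of type ⟨⟨e, e⟩, ⟨⟨e, t⟩, ⟨t, ⟨⟨e, e⟩, t⟩⟩⟩⟩.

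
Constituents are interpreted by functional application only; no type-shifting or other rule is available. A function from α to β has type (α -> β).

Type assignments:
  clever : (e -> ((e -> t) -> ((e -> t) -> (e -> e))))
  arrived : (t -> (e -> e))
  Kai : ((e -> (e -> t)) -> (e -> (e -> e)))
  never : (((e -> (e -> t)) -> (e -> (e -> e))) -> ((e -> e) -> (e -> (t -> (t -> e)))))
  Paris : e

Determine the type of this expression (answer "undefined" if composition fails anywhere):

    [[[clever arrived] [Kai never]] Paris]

[clever arrived]: (e -> ((e -> t) -> ((e -> t) -> (e -> e)))) and (t -> (e -> e)) cannot combine by function application — type clash.

undefined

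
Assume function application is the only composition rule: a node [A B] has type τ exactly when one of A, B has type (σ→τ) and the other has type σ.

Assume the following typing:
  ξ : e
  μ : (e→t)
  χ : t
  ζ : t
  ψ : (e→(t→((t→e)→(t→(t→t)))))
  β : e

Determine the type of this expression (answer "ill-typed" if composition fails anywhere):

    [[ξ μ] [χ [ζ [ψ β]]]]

ill-typed

[ξ μ] — μ of type (e→t) combines with ξ of type e: type t.
[ψ β] — ψ of type (e→(t→((t→e)→(t→(t→t))))) combines with β of type e: type (t→((t→e)→(t→(t→t)))).
[ζ [ψ β]] — [ψ β] of type (t→((t→e)→(t→(t→t)))) combines with ζ of type t: type ((t→e)→(t→(t→t))).
At [χ [ζ [ψ β]]]: neither t nor ((t→e)→(t→(t→t))) can take the other as argument; the node is ill-typed.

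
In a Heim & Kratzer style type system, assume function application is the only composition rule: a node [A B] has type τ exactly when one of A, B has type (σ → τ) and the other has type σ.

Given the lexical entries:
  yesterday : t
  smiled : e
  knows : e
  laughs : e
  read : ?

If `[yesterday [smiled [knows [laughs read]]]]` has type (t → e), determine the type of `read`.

[yesterday [smiled [knows [laughs read]]]] must have type (t → e). The sister yesterday has type t; that is not a function onto (t → e), so [smiled [knows [laughs read]]] must be the functor, of type (t → (t → e)).
[smiled [knows [laughs read]]] must have type (t → (t → e)). The sister smiled has type e; that is not a function onto (t → (t → e)), so [knows [laughs read]] must be the functor, of type (e → (t → (t → e))).
[knows [laughs read]] must have type (e → (t → (t → e))). The sister knows has type e; that is not a function onto (e → (t → (t → e))), so [laughs read] must be the functor, of type (e → (e → (t → (t → e)))).
[laughs read] must have type (e → (e → (t → (t → e)))). The sister laughs has type e; that is not a function onto (e → (e → (t → (t → e)))), so read must be the functor, of type (e → (e → (e → (t → (t → e))))).

(e → (e → (e → (t → (t → e)))))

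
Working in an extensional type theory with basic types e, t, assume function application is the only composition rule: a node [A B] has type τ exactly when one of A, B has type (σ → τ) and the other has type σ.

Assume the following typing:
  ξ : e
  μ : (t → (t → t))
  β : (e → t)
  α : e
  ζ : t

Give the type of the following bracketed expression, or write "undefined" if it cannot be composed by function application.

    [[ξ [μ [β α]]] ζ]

[β α]: β is (e → t), α is e; result t.
[μ [β α]]: μ is (t → (t → t)), [β α] is t; result (t → t).
[ξ [μ [β α]]]: e and (t → t) cannot combine by function application — type clash.

undefined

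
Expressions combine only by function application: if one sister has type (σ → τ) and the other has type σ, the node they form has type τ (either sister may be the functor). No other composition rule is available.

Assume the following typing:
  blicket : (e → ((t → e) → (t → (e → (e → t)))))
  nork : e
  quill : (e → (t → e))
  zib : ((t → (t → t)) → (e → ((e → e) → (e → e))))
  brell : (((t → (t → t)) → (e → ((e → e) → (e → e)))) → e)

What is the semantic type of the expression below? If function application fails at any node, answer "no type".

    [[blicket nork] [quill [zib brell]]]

[blicket nork]: functor blicket : (e → ((t → e) → (t → (e → (e → t))))), argument nork : e; result ((t → e) → (t → (e → (e → t)))).
[zib brell]: functor brell : (((t → (t → t)) → (e → ((e → e) → (e → e)))) → e), argument zib : ((t → (t → t)) → (e → ((e → e) → (e → e)))); result e.
[quill [zib brell]]: functor quill : (e → (t → e)), argument [zib brell] : e; result (t → e).
[[blicket nork] [quill [zib brell]]]: functor [blicket nork] : ((t → e) → (t → (e → (e → t)))), argument [quill [zib brell]] : (t → e); result (t → (e → (e → t))).

(t → (e → (e → t)))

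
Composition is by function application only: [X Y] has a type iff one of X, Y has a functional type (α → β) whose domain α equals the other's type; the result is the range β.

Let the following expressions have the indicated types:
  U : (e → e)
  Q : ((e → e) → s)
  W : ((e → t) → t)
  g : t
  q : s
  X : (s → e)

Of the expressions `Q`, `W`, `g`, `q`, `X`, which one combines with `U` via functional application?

Q — combines: Q : ((e → e) → s) takes U : (e → e) as argument, giving s.
W : ((e → t) → t) — U needs e; W needs (e → t); neither fits.
g : t — U needs e; g needs nothing (atomic); neither fits.
q : s — U needs e; q needs nothing (atomic); neither fits.
X : (s → e) — U needs e; X needs s; neither fits.

Q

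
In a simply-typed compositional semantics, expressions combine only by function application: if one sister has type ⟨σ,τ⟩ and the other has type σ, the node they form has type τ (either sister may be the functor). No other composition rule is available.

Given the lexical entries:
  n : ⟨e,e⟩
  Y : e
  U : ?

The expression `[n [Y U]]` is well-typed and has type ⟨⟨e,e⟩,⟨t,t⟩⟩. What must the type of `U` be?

⟨e,⟨⟨e,e⟩,⟨⟨e,e⟩,⟨t,t⟩⟩⟩⟩

[n [Y U]] must have type ⟨⟨e,e⟩,⟨t,t⟩⟩. The sister n has type ⟨e,e⟩; that is not a function onto ⟨⟨e,e⟩,⟨t,t⟩⟩, so [Y U] must be the functor, of type ⟨⟨e,e⟩,⟨⟨e,e⟩,⟨t,t⟩⟩⟩.
[Y U] must have type ⟨⟨e,e⟩,⟨⟨e,e⟩,⟨t,t⟩⟩⟩. The sister Y has type e; that is not a function onto ⟨⟨e,e⟩,⟨⟨e,e⟩,⟨t,t⟩⟩⟩, so U must be the functor, of type ⟨e,⟨⟨e,e⟩,⟨⟨e,e⟩,⟨t,t⟩⟩⟩⟩.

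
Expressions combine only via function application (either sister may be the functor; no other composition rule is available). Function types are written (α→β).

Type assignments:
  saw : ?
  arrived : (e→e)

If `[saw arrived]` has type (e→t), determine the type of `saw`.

For [saw arrived] to have type (e→t) with arrived of type (e→e), saw must be the function: saw : ((e→e)→(e→t)).

((e→e)→(e→t))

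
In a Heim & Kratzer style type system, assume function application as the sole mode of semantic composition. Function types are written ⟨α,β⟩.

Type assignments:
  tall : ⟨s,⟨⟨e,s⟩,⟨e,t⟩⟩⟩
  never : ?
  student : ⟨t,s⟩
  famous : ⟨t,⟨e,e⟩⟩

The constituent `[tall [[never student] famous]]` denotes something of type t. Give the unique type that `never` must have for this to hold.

⟨⟨t,s⟩,⟨⟨t,⟨e,e⟩⟩,⟨⟨s,⟨⟨e,s⟩,⟨e,t⟩⟩⟩,t⟩⟩⟩

[tall [[never student] famous]] is required to be t. tall : ⟨s,⟨⟨e,s⟩,⟨e,t⟩⟩⟩ cannot yield t as functor, so [[never student] famous] : ⟨⟨s,⟨⟨e,s⟩,⟨e,t⟩⟩⟩,t⟩.
[[never student] famous] is required to be ⟨⟨s,⟨⟨e,s⟩,⟨e,t⟩⟩⟩,t⟩. famous : ⟨t,⟨e,e⟩⟩ cannot yield ⟨⟨s,⟨⟨e,s⟩,⟨e,t⟩⟩⟩,t⟩ as functor, so [never student] : ⟨⟨t,⟨e,e⟩⟩,⟨⟨s,⟨⟨e,s⟩,⟨e,t⟩⟩⟩,t⟩⟩.
[never student] is required to be ⟨⟨t,⟨e,e⟩⟩,⟨⟨s,⟨⟨e,s⟩,⟨e,t⟩⟩⟩,t⟩⟩. student : ⟨t,s⟩ cannot yield ⟨⟨t,⟨e,e⟩⟩,⟨⟨s,⟨⟨e,s⟩,⟨e,t⟩⟩⟩,t⟩⟩ as functor, so never : ⟨⟨t,s⟩,⟨⟨t,⟨e,e⟩⟩,⟨⟨s,⟨⟨e,s⟩,⟨e,t⟩⟩⟩,t⟩⟩⟩.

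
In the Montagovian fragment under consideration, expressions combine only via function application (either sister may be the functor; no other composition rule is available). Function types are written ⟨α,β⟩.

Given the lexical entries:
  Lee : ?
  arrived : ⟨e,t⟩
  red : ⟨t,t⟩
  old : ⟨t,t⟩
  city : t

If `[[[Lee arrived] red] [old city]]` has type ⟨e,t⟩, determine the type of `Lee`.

⟨⟨e,t⟩,⟨⟨t,t⟩,⟨t,⟨e,t⟩⟩⟩⟩

At [[[Lee arrived] red] [old city]] (required: ⟨e,t⟩): [old city] is t, which is not a function with range ⟨e,t⟩; hence [[Lee arrived] red] is the functor — type ⟨t,⟨e,t⟩⟩.
At [[Lee arrived] red] (required: ⟨t,⟨e,t⟩⟩): red is ⟨t,t⟩, which is not a function with range ⟨t,⟨e,t⟩⟩; hence [Lee arrived] is the functor — type ⟨⟨t,t⟩,⟨t,⟨e,t⟩⟩⟩.
At [Lee arrived] (required: ⟨⟨t,t⟩,⟨t,⟨e,t⟩⟩⟩): arrived is ⟨e,t⟩, which is not a function with range ⟨⟨t,t⟩,⟨t,⟨e,t⟩⟩⟩; hence Lee is the functor — type ⟨⟨e,t⟩,⟨⟨t,t⟩,⟨t,⟨e,t⟩⟩⟩⟩.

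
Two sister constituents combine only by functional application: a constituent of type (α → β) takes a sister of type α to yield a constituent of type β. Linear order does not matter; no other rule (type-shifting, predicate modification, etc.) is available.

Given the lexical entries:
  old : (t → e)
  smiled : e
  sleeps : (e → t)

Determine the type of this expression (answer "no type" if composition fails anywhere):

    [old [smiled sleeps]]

At [smiled sleeps], sleeps : (e → t) takes smiled : e, giving t.
At [old [smiled sleeps]], old : (t → e) takes [smiled sleeps] : t, giving e.

e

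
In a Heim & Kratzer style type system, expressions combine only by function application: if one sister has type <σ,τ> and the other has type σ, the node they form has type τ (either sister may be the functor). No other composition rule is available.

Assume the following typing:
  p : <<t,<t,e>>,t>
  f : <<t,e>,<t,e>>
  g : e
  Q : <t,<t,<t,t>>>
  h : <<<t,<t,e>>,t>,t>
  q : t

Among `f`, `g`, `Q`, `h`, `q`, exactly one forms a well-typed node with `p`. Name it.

h

f : <<t,e>,<t,e>> — no; p wants <t,<t,e>>, and f wants <t,e>.
g : e — no; p wants <t,<t,e>>, and g wants nothing (atomic).
Q : <t,<t,<t,t>>> — no; p wants <t,<t,e>>, and Q wants t.
h — combines: h : <<<t,<t,e>>,t>,t> takes p : <<t,<t,e>>,t> as argument, giving t.
q : t — no; p wants <t,<t,e>>, and q wants nothing (atomic).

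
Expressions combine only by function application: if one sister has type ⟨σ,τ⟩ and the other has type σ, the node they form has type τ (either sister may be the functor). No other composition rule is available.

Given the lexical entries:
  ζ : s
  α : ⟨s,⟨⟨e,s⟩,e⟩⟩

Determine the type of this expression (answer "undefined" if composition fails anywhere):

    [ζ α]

⟨⟨e,s⟩,e⟩

At [ζ α], α : ⟨s,⟨⟨e,s⟩,e⟩⟩ takes ζ : s, giving ⟨⟨e,s⟩,e⟩.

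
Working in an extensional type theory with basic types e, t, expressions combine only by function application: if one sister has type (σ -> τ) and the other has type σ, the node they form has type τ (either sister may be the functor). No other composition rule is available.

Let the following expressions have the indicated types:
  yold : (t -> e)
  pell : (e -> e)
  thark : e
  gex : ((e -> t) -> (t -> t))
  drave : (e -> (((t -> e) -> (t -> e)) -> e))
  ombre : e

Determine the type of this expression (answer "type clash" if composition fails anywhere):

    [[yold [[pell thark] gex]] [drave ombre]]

[pell thark]: functor pell : (e -> e), argument thark : e; result e.
[[pell thark] gex]: e and ((e -> t) -> (t -> t)) cannot combine by function application — type clash.

type clash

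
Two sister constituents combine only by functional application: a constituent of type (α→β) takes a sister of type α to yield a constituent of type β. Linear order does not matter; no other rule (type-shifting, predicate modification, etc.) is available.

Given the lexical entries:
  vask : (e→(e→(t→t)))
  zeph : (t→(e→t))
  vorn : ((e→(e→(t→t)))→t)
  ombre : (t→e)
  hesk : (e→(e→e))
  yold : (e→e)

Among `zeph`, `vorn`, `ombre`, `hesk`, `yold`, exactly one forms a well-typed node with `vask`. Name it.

vorn

zeph : (t→(e→t)) — does not combine with vask.
vorn — combines: vorn : ((e→(e→(t→t)))→t) takes vask : (e→(e→(t→t))) as argument, giving t.
ombre : (t→e) — does not combine with vask.
hesk : (e→(e→e)) — does not combine with vask.
yold : (e→e) — does not combine with vask.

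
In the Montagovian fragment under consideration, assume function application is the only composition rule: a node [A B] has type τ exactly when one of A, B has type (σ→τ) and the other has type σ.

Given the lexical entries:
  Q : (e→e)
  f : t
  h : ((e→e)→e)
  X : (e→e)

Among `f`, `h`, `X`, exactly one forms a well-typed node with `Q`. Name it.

f : t — Q needs e; f needs nothing (atomic); neither fits.
h — combines: h : ((e→e)→e) takes Q : (e→e) as argument, giving e.
X : (e→e) — Q needs e; X needs e; neither fits.

h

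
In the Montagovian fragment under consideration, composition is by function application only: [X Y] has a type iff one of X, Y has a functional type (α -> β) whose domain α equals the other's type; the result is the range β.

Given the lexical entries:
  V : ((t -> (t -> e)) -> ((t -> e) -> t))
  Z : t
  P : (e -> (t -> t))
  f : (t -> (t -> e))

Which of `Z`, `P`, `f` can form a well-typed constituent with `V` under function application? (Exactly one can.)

f

Z : t — neither side's domain matches the other.
P : (e -> (t -> t)) — neither side's domain matches the other.
f — combines: V : ((t -> (t -> e)) -> ((t -> e) -> t)) takes f : (t -> (t -> e)) as argument, giving ((t -> e) -> t).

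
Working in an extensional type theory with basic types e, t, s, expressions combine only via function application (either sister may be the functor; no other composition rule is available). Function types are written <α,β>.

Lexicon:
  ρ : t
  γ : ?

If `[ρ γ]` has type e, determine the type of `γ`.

<t,e>

[ρ γ] is required to be e. ρ : t cannot yield e as functor, so γ : <t,e>.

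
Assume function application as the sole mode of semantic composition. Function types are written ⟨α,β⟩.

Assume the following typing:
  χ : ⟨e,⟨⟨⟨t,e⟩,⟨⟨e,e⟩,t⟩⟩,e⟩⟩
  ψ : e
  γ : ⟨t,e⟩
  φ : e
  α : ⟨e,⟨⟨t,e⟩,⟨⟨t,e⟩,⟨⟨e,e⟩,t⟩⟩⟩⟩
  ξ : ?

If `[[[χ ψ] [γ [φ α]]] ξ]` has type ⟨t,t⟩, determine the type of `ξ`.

⟨e,⟨t,t⟩⟩

[[[χ ψ] [γ [φ α]]] ξ] is required to be ⟨t,t⟩. [[χ ψ] [γ [φ α]]] : e cannot yield ⟨t,t⟩ as functor, so ξ : ⟨e,⟨t,t⟩⟩.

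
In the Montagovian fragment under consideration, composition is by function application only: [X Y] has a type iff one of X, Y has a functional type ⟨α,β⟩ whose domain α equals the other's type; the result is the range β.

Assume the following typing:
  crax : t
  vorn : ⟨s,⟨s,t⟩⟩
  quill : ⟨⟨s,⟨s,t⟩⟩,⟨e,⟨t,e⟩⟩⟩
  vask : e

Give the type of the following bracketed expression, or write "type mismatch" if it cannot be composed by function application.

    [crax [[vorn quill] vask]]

[vorn quill]: ⟨⟨s,⟨s,t⟩⟩,⟨e,⟨t,e⟩⟩⟩ applied to ⟨s,⟨s,t⟩⟩ yields ⟨e,⟨t,e⟩⟩.
[[vorn quill] vask]: ⟨e,⟨t,e⟩⟩ applied to e yields ⟨t,e⟩.
[crax [[vorn quill] vask]]: ⟨t,e⟩ applied to t yields e.

e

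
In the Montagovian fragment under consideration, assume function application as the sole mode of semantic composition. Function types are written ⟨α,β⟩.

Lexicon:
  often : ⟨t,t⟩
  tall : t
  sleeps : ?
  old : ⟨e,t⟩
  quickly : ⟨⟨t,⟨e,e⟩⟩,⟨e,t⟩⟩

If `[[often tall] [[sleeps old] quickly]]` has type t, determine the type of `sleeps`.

For [[often tall] [[sleeps old] quickly]] to have type t with [often tall] of type t, [[sleeps old] quickly] must be the function: [[sleeps old] quickly] : ⟨t,t⟩.
For [[sleeps old] quickly] to have type ⟨t,t⟩ with quickly of type ⟨⟨t,⟨e,e⟩⟩,⟨e,t⟩⟩, [sleeps old] must be the function: [sleeps old] : ⟨⟨⟨t,⟨e,e⟩⟩,⟨e,t⟩⟩,⟨t,t⟩⟩.
For [sleeps old] to have type ⟨⟨⟨t,⟨e,e⟩⟩,⟨e,t⟩⟩,⟨t,t⟩⟩ with old of type ⟨e,t⟩, sleeps must be the function: sleeps : ⟨⟨e,t⟩,⟨⟨⟨t,⟨e,e⟩⟩,⟨e,t⟩⟩,⟨t,t⟩⟩⟩.

⟨⟨e,t⟩,⟨⟨⟨t,⟨e,e⟩⟩,⟨e,t⟩⟩,⟨t,t⟩⟩⟩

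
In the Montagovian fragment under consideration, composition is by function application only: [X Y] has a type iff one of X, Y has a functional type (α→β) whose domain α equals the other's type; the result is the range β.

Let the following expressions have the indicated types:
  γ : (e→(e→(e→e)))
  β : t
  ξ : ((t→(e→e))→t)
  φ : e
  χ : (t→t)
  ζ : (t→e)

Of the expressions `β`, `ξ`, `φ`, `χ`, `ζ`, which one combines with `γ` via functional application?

β : t — no; γ wants e, and β wants nothing (atomic).
ξ : ((t→(e→e))→t) — no; γ wants e, and ξ wants (t→(e→e)).
φ — combines: γ : (e→(e→(e→e))) takes φ : e as argument, giving (e→(e→e)).
χ : (t→t) — no; γ wants e, and χ wants t.
ζ : (t→e) — no; γ wants e, and ζ wants t.

φ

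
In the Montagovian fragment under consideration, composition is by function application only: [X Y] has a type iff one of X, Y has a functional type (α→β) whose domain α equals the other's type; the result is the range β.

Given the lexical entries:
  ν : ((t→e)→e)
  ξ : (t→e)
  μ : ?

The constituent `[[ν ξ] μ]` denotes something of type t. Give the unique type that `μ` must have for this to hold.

(e→t)

[[ν ξ] μ] must have type t. The sister [ν ξ] has type e; that is not a function onto t, so μ must be the functor, of type (e→t).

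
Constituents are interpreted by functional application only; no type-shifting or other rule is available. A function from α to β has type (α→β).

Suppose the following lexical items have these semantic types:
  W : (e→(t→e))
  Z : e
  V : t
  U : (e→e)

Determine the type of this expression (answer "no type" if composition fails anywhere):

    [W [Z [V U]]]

no type

[V U]: t with (e→e) — neither is a function whose domain matches the other; composition fails here.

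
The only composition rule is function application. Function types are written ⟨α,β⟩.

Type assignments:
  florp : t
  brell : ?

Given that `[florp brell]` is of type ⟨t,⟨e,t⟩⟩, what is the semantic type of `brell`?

⟨t,⟨t,⟨e,t⟩⟩⟩

At [florp brell] (required: ⟨t,⟨e,t⟩⟩): florp is t, which is not a function with range ⟨t,⟨e,t⟩⟩; hence brell is the functor — type ⟨t,⟨t,⟨e,t⟩⟩⟩.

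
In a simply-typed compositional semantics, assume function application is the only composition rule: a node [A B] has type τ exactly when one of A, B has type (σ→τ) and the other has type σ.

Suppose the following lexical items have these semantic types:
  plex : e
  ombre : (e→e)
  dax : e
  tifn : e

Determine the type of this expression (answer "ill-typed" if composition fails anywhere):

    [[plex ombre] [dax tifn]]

[plex ombre]: (e→e) applied to e yields e.
[dax tifn]: e with e — neither is a function whose domain matches the other; composition fails here.

ill-typed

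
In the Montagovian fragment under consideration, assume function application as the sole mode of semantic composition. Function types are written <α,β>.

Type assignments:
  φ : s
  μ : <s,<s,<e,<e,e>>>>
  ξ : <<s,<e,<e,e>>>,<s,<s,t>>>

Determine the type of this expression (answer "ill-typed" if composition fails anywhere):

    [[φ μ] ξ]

[φ μ]: μ is <s,<s,<e,<e,e>>>>, φ is s; result <s,<e,<e,e>>>.
[[φ μ] ξ]: ξ is <<s,<e,<e,e>>>,<s,<s,t>>>, [φ μ] is <s,<e,<e,e>>>; result <s,<s,t>>.

<s,<s,t>>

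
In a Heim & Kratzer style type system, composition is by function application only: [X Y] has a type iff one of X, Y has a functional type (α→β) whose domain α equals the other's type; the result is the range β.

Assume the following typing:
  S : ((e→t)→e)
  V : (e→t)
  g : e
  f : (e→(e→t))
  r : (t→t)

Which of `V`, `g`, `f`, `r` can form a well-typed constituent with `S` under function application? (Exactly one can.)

V

V — combines: S : ((e→t)→e) takes V : (e→t) as argument, giving e.
g : e — does not combine with S.
f : (e→(e→t)) — does not combine with S.
r : (t→t) — does not combine with S.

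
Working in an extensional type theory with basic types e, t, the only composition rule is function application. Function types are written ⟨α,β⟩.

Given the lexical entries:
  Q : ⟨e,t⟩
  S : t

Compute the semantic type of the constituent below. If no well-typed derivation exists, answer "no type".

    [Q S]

no type

[Q S]: ⟨e,t⟩ with t — neither is a function whose domain matches the other; composition fails here.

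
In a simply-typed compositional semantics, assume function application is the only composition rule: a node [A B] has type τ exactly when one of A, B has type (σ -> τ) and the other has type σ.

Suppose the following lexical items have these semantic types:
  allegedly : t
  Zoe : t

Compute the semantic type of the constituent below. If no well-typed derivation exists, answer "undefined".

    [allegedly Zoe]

[allegedly Zoe]: t with t — neither is a function whose domain matches the other; composition fails here.

undefined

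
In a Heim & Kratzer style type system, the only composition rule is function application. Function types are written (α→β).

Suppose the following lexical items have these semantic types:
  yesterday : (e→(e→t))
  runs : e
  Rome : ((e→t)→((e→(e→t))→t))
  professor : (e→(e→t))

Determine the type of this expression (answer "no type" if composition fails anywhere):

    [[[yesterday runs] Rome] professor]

[yesterday runs] — yesterday of type (e→(e→t)) combines with runs of type e: type (e→t).
[[yesterday runs] Rome] — Rome of type ((e→t)→((e→(e→t))→t)) combines with [yesterday runs] of type (e→t): type ((e→(e→t))→t).
[[[yesterday runs] Rome] professor] — [[yesterday runs] Rome] of type ((e→(e→t))→t) combines with professor of type (e→(e→t)): type t.

t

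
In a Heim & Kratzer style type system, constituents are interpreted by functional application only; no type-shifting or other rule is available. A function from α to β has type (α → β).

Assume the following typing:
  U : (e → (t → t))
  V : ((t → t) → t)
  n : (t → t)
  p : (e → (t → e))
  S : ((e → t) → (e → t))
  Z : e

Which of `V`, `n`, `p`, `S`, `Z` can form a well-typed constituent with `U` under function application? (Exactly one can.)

Z

V : ((t → t) → t) — no; U wants e, and V wants (t → t).
n : (t → t) — no; U wants e, and n wants t.
p : (e → (t → e)) — no; U wants e, and p wants e.
S : ((e → t) → (e → t)) — no; U wants e, and S wants (e → t).
Z — combines: U : (e → (t → t)) takes Z : e as argument, giving (t → t).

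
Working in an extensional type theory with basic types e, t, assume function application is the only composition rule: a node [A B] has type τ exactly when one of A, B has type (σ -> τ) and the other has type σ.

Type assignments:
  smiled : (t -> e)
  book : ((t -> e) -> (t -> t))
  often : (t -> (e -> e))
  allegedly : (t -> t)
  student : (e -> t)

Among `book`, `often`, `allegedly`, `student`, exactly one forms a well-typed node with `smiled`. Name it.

book — combines: book : ((t -> e) -> (t -> t)) takes smiled : (t -> e) as argument, giving (t -> t).
often : (t -> (e -> e)) — does not combine with smiled.
allegedly : (t -> t) — does not combine with smiled.
student : (e -> t) — does not combine with smiled.

book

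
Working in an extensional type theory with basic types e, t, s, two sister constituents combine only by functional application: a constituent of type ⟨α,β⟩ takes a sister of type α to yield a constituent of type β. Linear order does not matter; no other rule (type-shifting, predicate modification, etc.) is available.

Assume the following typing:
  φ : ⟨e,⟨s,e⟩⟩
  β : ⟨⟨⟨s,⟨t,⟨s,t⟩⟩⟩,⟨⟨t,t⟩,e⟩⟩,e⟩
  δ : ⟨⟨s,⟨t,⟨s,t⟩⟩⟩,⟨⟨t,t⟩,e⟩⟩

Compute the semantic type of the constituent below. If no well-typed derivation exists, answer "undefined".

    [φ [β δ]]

[β δ] — β of type ⟨⟨⟨s,⟨t,⟨s,t⟩⟩⟩,⟨⟨t,t⟩,e⟩⟩,e⟩ combines with δ of type ⟨⟨s,⟨t,⟨s,t⟩⟩⟩,⟨⟨t,t⟩,e⟩⟩: type e.
[φ [β δ]] — φ of type ⟨e,⟨s,e⟩⟩ combines with [β δ] of type e: type ⟨s,e⟩.

⟨s,e⟩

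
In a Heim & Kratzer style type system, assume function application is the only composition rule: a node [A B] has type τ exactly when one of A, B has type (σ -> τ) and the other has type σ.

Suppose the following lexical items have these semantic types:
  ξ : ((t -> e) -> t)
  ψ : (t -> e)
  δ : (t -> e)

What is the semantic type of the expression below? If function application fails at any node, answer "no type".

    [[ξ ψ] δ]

e

[ξ ψ]: functor ξ : ((t -> e) -> t), argument ψ : (t -> e); result t.
[[ξ ψ] δ]: functor δ : (t -> e), argument [ξ ψ] : t; result e.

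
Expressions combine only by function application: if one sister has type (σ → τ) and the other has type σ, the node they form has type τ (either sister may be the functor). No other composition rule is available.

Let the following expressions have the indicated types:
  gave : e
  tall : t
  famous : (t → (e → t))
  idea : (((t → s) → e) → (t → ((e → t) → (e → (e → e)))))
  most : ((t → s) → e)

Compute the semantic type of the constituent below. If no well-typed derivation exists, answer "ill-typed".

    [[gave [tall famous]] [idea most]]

[tall famous] — famous of type (t → (e → t)) combines with tall of type t: type (e → t).
[gave [tall famous]] — [tall famous] of type (e → t) combines with gave of type e: type t.
[idea most] — idea of type (((t → s) → e) → (t → ((e → t) → (e → (e → e))))) combines with most of type ((t → s) → e): type (t → ((e → t) → (e → (e → e)))).
[[gave [tall famous]] [idea most]] — [idea most] of type (t → ((e → t) → (e → (e → e)))) combines with [gave [tall famous]] of type t: type ((e → t) → (e → (e → e))).

((e → t) → (e → (e → e)))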